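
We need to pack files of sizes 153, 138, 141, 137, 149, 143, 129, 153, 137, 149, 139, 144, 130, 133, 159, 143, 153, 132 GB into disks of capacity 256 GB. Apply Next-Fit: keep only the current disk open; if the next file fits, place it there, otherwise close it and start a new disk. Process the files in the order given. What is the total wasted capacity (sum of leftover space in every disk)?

2046

Put 153 GB in disk 1; 103 GB remain.
Put 138 GB in disk 2; 118 GB remain.
Put 141 GB in disk 3; 115 GB remain.
Put 137 GB in disk 4; 119 GB remain.
Put 149 GB in disk 5; 107 GB remain.
Put 143 GB in disk 6; 113 GB remain.
Put 129 GB in disk 7; 127 GB remain.
Put 153 GB in disk 8; 103 GB remain.
Put 137 GB in disk 9; 119 GB remain.
Put 149 GB in disk 10; 107 GB remain.
Put 139 GB in disk 11; 117 GB remain.
Put 144 GB in disk 12; 112 GB remain.
Put 130 GB in disk 13; 126 GB remain.
Put 133 GB in disk 14; 123 GB remain.
Put 159 GB in disk 15; 97 GB remain.
Put 143 GB in disk 16; 113 GB remain.
Put 153 GB in disk 17; 103 GB remain.
Put 132 GB in disk 18; 124 GB remain.
18 disks × 256 GB = 4608 GB; used 2562 GB; unused 2046 GB.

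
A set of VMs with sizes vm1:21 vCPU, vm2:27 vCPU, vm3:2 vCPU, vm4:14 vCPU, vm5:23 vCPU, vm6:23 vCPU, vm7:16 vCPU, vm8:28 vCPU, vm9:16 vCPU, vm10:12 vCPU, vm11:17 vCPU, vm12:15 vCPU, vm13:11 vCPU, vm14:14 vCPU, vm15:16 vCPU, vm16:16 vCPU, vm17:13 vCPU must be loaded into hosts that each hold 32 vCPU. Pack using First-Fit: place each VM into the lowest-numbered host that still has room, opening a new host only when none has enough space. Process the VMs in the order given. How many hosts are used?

11 hosts

host 1: place vm1 (21 vCPU), 11 vCPU left
host 2: place vm2 (27 vCPU), 5 vCPU left
host 1: place vm3 (2 vCPU), 9 vCPU left
host 3: place vm4 (14 vCPU), 18 vCPU left
host 4: place vm5 (23 vCPU), 9 vCPU left
host 5: place vm6 (23 vCPU), 9 vCPU left
host 3: place vm7 (16 vCPU), 2 vCPU left
host 6: place vm8 (28 vCPU), 4 vCPU left
host 7: place vm9 (16 vCPU), 16 vCPU left
host 7: place vm10 (12 vCPU), 4 vCPU left
host 8: place vm11 (17 vCPU), 15 vCPU left
host 8: place vm12 (15 vCPU), 0 vCPU left
host 9: place vm13 (11 vCPU), 21 vCPU left
host 9: place vm14 (14 vCPU), 7 vCPU left
host 10: place vm15 (16 vCPU), 16 vCPU left
host 10: place vm16 (16 vCPU), 0 vCPU left
host 11: place vm17 (13 vCPU), 19 vCPU left
Final hosts: [21,2] [27] [14,16] [23] [23] [28] [16,12] [17,15] [11,14] [16,16] [13].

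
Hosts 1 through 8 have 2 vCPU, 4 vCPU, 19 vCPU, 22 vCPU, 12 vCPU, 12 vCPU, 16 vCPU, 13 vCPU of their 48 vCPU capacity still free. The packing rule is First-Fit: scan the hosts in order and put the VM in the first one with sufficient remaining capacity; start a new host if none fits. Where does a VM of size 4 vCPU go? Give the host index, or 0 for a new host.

2

Hosts with room: host 2 (4 vCPU), host 3 (19 vCPU), host 4 (22 vCPU), host 5 (12 vCPU), host 6 (12 vCPU), host 7 (16 vCPU), host 8 (13 vCPU).
The first with room is host 2.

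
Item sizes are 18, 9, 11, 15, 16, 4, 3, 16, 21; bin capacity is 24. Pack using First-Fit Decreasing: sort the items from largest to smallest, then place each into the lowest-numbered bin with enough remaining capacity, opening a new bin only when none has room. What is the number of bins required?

Sorted descending: 21, 18, 16, 16, 15, 11, 9, 4, 3.
Put 21 in bin 1; 3 remain.
Put 18 in bin 2; 6 remain.
Put 16 in bin 3; 8 remain.
Put 16 in bin 4; 8 remain.
Put 15 in bin 5; 9 remain.
Put 11 in bin 6; 13 remain.
Put 9 in bin 5; 0 remain.
Put 4 in bin 2; 2 remain.
Put 3 in bin 1; 0 remain.
Final bins: [21,3] [18,4] [16] [16] [15,9] [11].

6 bins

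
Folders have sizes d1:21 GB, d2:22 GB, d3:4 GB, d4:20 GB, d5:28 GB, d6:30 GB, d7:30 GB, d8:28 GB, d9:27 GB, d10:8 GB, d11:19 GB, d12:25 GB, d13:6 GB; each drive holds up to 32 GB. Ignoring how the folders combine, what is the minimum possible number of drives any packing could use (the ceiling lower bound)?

Total size = 21 + 22 + 4 + 20 + 28 + 30 + 30 + 28 + 27 + 8 + 19 + 25 + 6 = 268 GB.
⌈268 / 32⌉ = 9.

9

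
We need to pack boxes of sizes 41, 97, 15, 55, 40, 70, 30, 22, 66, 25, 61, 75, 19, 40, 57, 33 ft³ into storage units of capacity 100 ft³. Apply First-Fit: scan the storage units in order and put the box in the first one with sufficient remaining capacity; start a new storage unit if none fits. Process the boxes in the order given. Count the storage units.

9 storage units

41 ft³ → storage unit 1 (remaining 59 ft³)
97 ft³ → storage unit 2 (remaining 3 ft³)
15 ft³ → storage unit 1 (remaining 44 ft³)
55 ft³ → storage unit 3 (remaining 45 ft³)
40 ft³ → storage unit 1 (remaining 4 ft³)
70 ft³ → storage unit 4 (remaining 30 ft³)
30 ft³ → storage unit 3 (remaining 15 ft³)
22 ft³ → storage unit 4 (remaining 8 ft³)
66 ft³ → storage unit 5 (remaining 34 ft³)
25 ft³ → storage unit 5 (remaining 9 ft³)
61 ft³ → storage unit 6 (remaining 39 ft³)
75 ft³ → storage unit 7 (remaining 25 ft³)
19 ft³ → storage unit 6 (remaining 20 ft³)
40 ft³ → storage unit 8 (remaining 60 ft³)
57 ft³ → storage unit 8 (remaining 3 ft³)
33 ft³ → storage unit 9 (remaining 67 ft³)
Final storage units: [41,15,40] [97] [55,30] [70,22] [66,25] [61,19] [75] [40,57] [33].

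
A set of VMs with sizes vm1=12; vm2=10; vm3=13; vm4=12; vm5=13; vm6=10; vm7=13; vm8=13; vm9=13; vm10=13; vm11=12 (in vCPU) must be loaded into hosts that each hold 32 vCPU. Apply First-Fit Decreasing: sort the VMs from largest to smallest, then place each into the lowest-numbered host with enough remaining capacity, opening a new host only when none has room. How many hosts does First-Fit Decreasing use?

5 hosts

Sorted descending: 13, 13, 13, 13, 13, 13, 12, 12, 12, 10, 10.
host 1: place 13 vCPU, 19 vCPU left
host 1: place 13 vCPU, 6 vCPU left
host 2: place 13 vCPU, 19 vCPU left
host 2: place 13 vCPU, 6 vCPU left
host 3: place 13 vCPU, 19 vCPU left
host 3: place 13 vCPU, 6 vCPU left
host 4: place 12 vCPU, 20 vCPU left
host 4: place 12 vCPU, 8 vCPU left
host 5: place 12 vCPU, 20 vCPU left
host 5: place 10 vCPU, 10 vCPU left
host 5: place 10 vCPU, 0 vCPU left
Final hosts: [13,13] [13,13] [13,13] [12,12] [12,10,10].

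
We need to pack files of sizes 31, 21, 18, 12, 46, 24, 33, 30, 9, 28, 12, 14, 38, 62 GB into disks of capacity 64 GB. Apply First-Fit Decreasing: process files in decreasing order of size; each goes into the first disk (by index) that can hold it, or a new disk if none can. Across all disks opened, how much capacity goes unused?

Sorted descending: 62, 46, 38, 33, 31, 30, 28, 24, 21, 18, 14, 12, 12, 9.
Put 62 GB in disk 1; 2 GB remain.
Put 46 GB in disk 2; 18 GB remain.
Put 38 GB in disk 3; 26 GB remain.
Put 33 GB in disk 4; 31 GB remain.
Put 31 GB in disk 4; 0 GB remain.
Put 30 GB in disk 5; 34 GB remain.
Put 28 GB in disk 5; 6 GB remain.
Put 24 GB in disk 3; 2 GB remain.
Put 21 GB in disk 6; 43 GB remain.
Put 18 GB in disk 2; 0 GB remain.
Put 14 GB in disk 6; 29 GB remain.
Put 12 GB in disk 6; 17 GB remain.
Put 12 GB in disk 6; 5 GB remain.
Put 9 GB in disk 7; 55 GB remain.
7 disks × 64 GB = 448 GB; used 378 GB; unused 70 GB.

70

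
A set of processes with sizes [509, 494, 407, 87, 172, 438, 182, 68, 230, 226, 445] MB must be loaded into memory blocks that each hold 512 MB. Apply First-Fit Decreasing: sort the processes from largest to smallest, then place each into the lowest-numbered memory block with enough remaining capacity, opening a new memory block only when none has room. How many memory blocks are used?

Sorted descending: 509, 494, 445, 438, 407, 230, 226, 182, 172, 87, 68.
Put 509 MB in memory block 1; 3 MB remain.
Put 494 MB in memory block 2; 18 MB remain.
Put 445 MB in memory block 3; 67 MB remain.
Put 438 MB in memory block 4; 74 MB remain.
Put 407 MB in memory block 5; 105 MB remain.
Put 230 MB in memory block 6; 282 MB remain.
Put 226 MB in memory block 6; 56 MB remain.
Put 182 MB in memory block 7; 330 MB remain.
Put 172 MB in memory block 7; 158 MB remain.
Put 87 MB in memory block 5; 18 MB remain.
Put 68 MB in memory block 4; 6 MB remain.

7 memory blocks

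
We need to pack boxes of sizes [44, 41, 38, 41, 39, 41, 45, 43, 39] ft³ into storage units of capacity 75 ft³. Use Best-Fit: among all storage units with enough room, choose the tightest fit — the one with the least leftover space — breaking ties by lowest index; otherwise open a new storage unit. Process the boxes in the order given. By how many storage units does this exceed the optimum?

0

Best-Fit: [44] [41] [38] [41] [39] [41] [45] [43] [39] → 9 storage units.
9 boxes exceed 37.5 ft³ (half the capacity), and no two of those can share a storage unit, so at least 9 storage units are needed.
So 9 is already optimal.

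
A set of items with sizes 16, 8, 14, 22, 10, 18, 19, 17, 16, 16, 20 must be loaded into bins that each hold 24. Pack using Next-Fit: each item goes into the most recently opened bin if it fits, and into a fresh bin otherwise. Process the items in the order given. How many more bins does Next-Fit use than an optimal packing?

Next-Fit: [16,8] [14] [22] [10] [18] [19] [17] [16] [16] [20] → 10 bins.
9 items exceed 12 (half the capacity), and no two of those can share a bin, so at least 9 bins are needed.
An optimal packing achieves that bound: [22] [20] [19] [18] [17] [16,8] [16] [16] [14,10] → 9 bins.
Excess: 10 − 9 = 1.

1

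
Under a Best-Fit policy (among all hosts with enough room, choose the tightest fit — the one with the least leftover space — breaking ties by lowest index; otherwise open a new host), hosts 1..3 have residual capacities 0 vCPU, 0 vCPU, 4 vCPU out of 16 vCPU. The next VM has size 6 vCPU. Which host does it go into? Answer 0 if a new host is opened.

No host has ≥ 6 vCPU free, so a new host is opened.

0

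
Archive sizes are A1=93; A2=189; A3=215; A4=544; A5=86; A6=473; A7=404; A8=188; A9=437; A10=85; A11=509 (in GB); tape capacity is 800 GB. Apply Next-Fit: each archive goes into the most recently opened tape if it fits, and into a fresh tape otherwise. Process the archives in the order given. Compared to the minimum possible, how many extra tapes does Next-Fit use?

1

Next-Fit: [93,189,215] [544,86] [473] [404,188] [437,85] [509] → 6 tapes.
Total size 3223 GB; any packing needs at least ⌈3223/800⌉ = 5 tapes.
An optimal packing achieves that bound: [544,215] [509,189,93] [473,188,86] [437,85] [404] → 5 tapes.
Excess: 6 − 5 = 1.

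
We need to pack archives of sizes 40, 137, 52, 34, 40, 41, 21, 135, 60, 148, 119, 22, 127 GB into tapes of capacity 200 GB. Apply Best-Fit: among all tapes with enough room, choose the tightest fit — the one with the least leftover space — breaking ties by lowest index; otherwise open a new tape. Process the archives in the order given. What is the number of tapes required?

40 GB → tape 1 (remaining 160 GB)
137 GB → tape 1 (remaining 23 GB)
52 GB → tape 2 (remaining 148 GB)
34 GB → tape 2 (remaining 114 GB)
40 GB → tape 2 (remaining 74 GB)
41 GB → tape 2 (remaining 33 GB)
21 GB → tape 1 (remaining 2 GB)
135 GB → tape 3 (remaining 65 GB)
60 GB → tape 3 (remaining 5 GB)
148 GB → tape 4 (remaining 52 GB)
119 GB → tape 5 (remaining 81 GB)
22 GB → tape 2 (remaining 11 GB)
127 GB → tape 6 (remaining 73 GB)
Final tapes: [40,137,21] [52,34,40,41,22] [135,60] [148] [119] [127].

6 tapes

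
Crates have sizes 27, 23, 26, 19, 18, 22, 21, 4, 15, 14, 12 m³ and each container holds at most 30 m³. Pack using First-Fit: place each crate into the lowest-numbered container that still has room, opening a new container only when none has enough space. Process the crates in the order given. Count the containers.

container 1: place 27 m³, 3 m³ left
container 2: place 23 m³, 7 m³ left
container 3: place 26 m³, 4 m³ left
container 4: place 19 m³, 11 m³ left
container 5: place 18 m³, 12 m³ left
container 6: place 22 m³, 8 m³ left
container 7: place 21 m³, 9 m³ left
container 2: place 4 m³, 3 m³ left
container 8: place 15 m³, 15 m³ left
container 8: place 14 m³, 1 m³ left
container 5: place 12 m³, 0 m³ left

8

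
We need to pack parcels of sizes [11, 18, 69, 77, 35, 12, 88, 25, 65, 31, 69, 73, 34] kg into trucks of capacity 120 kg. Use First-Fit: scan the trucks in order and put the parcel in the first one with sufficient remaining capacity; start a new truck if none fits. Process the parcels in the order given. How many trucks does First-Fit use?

truck 1: place 11 kg, 109 kg left
truck 1: place 18 kg, 91 kg left
truck 1: place 69 kg, 22 kg left
truck 2: place 77 kg, 43 kg left
truck 2: place 35 kg, 8 kg left
truck 1: place 12 kg, 10 kg left
truck 3: place 88 kg, 32 kg left
truck 3: place 25 kg, 7 kg left
truck 4: place 65 kg, 55 kg left
truck 4: place 31 kg, 24 kg left
truck 5: place 69 kg, 51 kg left
truck 6: place 73 kg, 47 kg left
truck 5: place 34 kg, 17 kg left
Final trucks: [11,18,69,12] [77,35] [88,25] [65,31] [69,34] [73].

6 trucks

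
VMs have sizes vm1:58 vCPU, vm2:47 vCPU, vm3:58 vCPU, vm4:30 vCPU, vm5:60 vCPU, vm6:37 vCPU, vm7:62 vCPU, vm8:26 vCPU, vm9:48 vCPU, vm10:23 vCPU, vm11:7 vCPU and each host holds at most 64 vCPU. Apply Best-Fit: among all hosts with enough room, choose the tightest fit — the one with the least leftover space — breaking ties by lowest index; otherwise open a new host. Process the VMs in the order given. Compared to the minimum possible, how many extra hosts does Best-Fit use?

0

Best-Fit: [58] [47] [58] [30,23,7] [60] [37,26] [62] [48] → 8 hosts.
Total size 456 vCPU; any packing needs at least ⌈456/64⌉ = 8 hosts.
So 8 is already optimal.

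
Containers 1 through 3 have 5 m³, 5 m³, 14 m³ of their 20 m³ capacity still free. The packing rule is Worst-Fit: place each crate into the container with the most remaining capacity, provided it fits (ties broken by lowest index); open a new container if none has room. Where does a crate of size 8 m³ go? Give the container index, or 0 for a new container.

Containers with room: container 3 (14 m³).
Most room is container 3 with 14 m³ free.

3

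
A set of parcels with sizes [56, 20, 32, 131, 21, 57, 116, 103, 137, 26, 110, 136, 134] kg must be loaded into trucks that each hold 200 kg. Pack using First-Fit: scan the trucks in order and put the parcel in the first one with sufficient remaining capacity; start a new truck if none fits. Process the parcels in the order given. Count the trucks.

8

56 kg → truck 1 (remaining 144 kg)
20 kg → truck 1 (remaining 124 kg)
32 kg → truck 1 (remaining 92 kg)
131 kg → truck 2 (remaining 69 kg)
21 kg → truck 1 (remaining 71 kg)
57 kg → truck 1 (remaining 14 kg)
116 kg → truck 3 (remaining 84 kg)
103 kg → truck 4 (remaining 97 kg)
137 kg → truck 5 (remaining 63 kg)
26 kg → truck 2 (remaining 43 kg)
110 kg → truck 6 (remaining 90 kg)
136 kg → truck 7 (remaining 64 kg)
134 kg → truck 8 (remaining 66 kg)
Final trucks: [56,20,32,21,57] [131,26] [116] [103] [137] [110] [136] [134].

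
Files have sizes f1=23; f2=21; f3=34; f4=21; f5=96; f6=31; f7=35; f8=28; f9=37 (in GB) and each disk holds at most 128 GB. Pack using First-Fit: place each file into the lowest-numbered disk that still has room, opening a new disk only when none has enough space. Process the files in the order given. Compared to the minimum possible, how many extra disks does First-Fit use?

First-Fit: [23,21,34,21,28] [96,31] [35,37] → 3 disks.
Total size 326 GB; any packing needs at least ⌈326/128⌉ = 3 disks.
So 3 is already optimal.

0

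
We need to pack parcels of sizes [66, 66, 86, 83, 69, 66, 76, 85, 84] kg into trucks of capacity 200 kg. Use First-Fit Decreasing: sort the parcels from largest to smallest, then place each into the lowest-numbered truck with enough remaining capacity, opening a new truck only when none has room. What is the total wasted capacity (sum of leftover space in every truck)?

119

Sorted descending: 86, 85, 84, 83, 76, 69, 66, 66, 66.
truck 1: place 86 kg, 114 kg left
truck 1: place 85 kg, 29 kg left
truck 2: place 84 kg, 116 kg left
truck 2: place 83 kg, 33 kg left
truck 3: place 76 kg, 124 kg left
truck 3: place 69 kg, 55 kg left
truck 4: place 66 kg, 134 kg left
truck 4: place 66 kg, 68 kg left
truck 4: place 66 kg, 2 kg left
4 trucks × 200 kg = 800 kg; used 681 kg; unused 119 kg.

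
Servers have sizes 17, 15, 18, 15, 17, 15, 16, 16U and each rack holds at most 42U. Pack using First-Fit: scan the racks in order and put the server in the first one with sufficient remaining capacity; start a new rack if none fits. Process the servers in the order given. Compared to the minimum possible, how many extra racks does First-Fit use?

0

First-Fit: [17,15] [18,15] [17,15] [16,16] → 4 racks.
Total size 129U; any packing needs at least ⌈129/42⌉ = 4 racks.
So 4 is already optimal.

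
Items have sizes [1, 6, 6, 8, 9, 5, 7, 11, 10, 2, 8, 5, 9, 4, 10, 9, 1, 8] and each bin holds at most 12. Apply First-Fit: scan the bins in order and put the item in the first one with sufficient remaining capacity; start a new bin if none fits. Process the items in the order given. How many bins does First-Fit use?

bin 1: place 1, 11 left
bin 1: place 6, 5 left
bin 2: place 6, 6 left
bin 3: place 8, 4 left
bin 4: place 9, 3 left
bin 1: place 5, 0 left
bin 5: place 7, 5 left
bin 6: place 11, 1 left
bin 7: place 10, 2 left
bin 2: place 2, 4 left
bin 8: place 8, 4 left
bin 5: place 5, 0 left
bin 9: place 9, 3 left
bin 2: place 4, 0 left
bin 10: place 10, 2 left
bin 11: place 9, 3 left
bin 3: place 1, 3 left
bin 12: place 8, 4 left
Final bins: [1,6,5] [6,2,4] [8,1] [9] [7,5] [11] [10] [8] [9] [10] [9] [8].

12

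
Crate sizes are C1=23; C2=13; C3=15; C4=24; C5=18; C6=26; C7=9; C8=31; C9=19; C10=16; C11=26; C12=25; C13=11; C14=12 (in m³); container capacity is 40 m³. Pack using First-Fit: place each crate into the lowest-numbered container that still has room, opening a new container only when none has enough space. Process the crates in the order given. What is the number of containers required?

Put C1 (23 m³) in container 1; 17 m³ remain.
Put C2 (13 m³) in container 1; 4 m³ remain.
Put C3 (15 m³) in container 2; 25 m³ remain.
Put C4 (24 m³) in container 2; 1 m³ remain.
Put C5 (18 m³) in container 3; 22 m³ remain.
Put C6 (26 m³) in container 4; 14 m³ remain.
Put C7 (9 m³) in container 3; 13 m³ remain.
Put C8 (31 m³) in container 5; 9 m³ remain.
Put C9 (19 m³) in container 6; 21 m³ remain.
Put C10 (16 m³) in container 6; 5 m³ remain.
Put C11 (26 m³) in container 7; 14 m³ remain.
Put C12 (25 m³) in container 8; 15 m³ remain.
Put C13 (11 m³) in container 3; 2 m³ remain.
Put C14 (12 m³) in container 4; 2 m³ remain.
Final containers: [23,13] [15,24] [18,9,11] [26,12] [31] [19,16] [26] [25].

8 containers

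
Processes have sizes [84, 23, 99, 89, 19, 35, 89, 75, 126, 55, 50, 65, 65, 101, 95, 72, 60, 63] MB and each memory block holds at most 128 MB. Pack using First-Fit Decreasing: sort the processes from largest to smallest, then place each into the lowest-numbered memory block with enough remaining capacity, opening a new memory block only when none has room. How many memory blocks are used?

Sorted descending: 126, 101, 99, 95, 89, 89, 84, 75, 72, 65, 65, 63, 60, 55, 50, 35, 23, 19.
Put 126 MB in memory block 1; 2 MB remain.
Put 101 MB in memory block 2; 27 MB remain.
Put 99 MB in memory block 3; 29 MB remain.
Put 95 MB in memory block 4; 33 MB remain.
Put 89 MB in memory block 5; 39 MB remain.
Put 89 MB in memory block 6; 39 MB remain.
Put 84 MB in memory block 7; 44 MB remain.
Put 75 MB in memory block 8; 53 MB remain.
Put 72 MB in memory block 9; 56 MB remain.
Put 65 MB in memory block 10; 63 MB remain.
Put 65 MB in memory block 11; 63 MB remain.
Put 63 MB in memory block 10; 0 MB remain.
Put 60 MB in memory block 11; 3 MB remain.
Put 55 MB in memory block 9; 1 MB remain.
Put 50 MB in memory block 8; 3 MB remain.
Put 35 MB in memory block 5; 4 MB remain.
Put 23 MB in memory block 2; 4 MB remain.
Put 19 MB in memory block 3; 10 MB remain.
Final memory blocks: [126] [101,23] [99,19] [95] [89,35] [89] [84] [75,50] [72,55] [65,63] [65,60].

11 memory blocks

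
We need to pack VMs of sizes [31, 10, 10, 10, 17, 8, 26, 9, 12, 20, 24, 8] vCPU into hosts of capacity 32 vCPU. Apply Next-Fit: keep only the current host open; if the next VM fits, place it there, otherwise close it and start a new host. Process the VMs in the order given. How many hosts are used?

7 hosts

host 1: place 31 vCPU, 1 vCPU left
host 2: place 10 vCPU, 22 vCPU left
host 2: place 10 vCPU, 12 vCPU left
host 2: place 10 vCPU, 2 vCPU left
host 3: place 17 vCPU, 15 vCPU left
host 3: place 8 vCPU, 7 vCPU left
host 4: place 26 vCPU, 6 vCPU left
host 5: place 9 vCPU, 23 vCPU left
host 5: place 12 vCPU, 11 vCPU left
host 6: place 20 vCPU, 12 vCPU left
host 7: place 24 vCPU, 8 vCPU left
host 7: place 8 vCPU, 0 vCPU left
Final hosts: [31] [10,10,10] [17,8] [26] [9,12] [20] [24,8].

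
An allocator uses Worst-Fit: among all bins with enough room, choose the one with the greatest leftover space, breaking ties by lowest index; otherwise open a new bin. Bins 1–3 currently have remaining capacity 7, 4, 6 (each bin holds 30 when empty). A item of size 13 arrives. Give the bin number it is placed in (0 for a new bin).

0

No bin has ≥ 13 free, so a new bin is opened.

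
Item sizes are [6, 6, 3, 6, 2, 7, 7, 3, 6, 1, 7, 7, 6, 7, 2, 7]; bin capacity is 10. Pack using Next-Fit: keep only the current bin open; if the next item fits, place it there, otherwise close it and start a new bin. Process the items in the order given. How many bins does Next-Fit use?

11

Put 6 in bin 1; 4 remain.
Put 6 in bin 2; 4 remain.
Put 3 in bin 2; 1 remain.
Put 6 in bin 3; 4 remain.
Put 2 in bin 3; 2 remain.
Put 7 in bin 4; 3 remain.
Put 7 in bin 5; 3 remain.
Put 3 in bin 5; 0 remain.
Put 6 in bin 6; 4 remain.
Put 1 in bin 6; 3 remain.
Put 7 in bin 7; 3 remain.
Put 7 in bin 8; 3 remain.
Put 6 in bin 9; 4 remain.
Put 7 in bin 10; 3 remain.
Put 2 in bin 10; 1 remain.
Put 7 in bin 11; 3 remain.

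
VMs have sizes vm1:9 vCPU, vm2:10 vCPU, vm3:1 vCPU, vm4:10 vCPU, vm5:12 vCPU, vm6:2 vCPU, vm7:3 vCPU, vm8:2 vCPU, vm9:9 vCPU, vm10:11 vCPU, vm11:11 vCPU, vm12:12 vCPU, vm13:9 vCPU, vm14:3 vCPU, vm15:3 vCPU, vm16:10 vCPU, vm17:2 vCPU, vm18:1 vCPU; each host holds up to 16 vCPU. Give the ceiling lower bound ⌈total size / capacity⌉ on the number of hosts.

Total size = 9 + 10 + 1 + 10 + 12 + 2 + 3 + 2 + 9 + 11 + 11 + 12 + 9 + 3 + 3 + 10 + 2 + 1 = 120 vCPU.
⌈120 / 16⌉ = 8.

8 hosts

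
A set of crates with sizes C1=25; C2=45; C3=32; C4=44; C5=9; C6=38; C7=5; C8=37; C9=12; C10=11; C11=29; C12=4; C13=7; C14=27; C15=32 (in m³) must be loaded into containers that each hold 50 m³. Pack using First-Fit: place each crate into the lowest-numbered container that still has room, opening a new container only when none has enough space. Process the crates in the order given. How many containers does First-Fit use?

container 1: place C1 (25 m³), 25 m³ left
container 2: place C2 (45 m³), 5 m³ left
container 3: place C3 (32 m³), 18 m³ left
container 4: place C4 (44 m³), 6 m³ left
container 1: place C5 (9 m³), 16 m³ left
container 5: place C6 (38 m³), 12 m³ left
container 1: place C7 (5 m³), 11 m³ left
container 6: place C8 (37 m³), 13 m³ left
container 3: place C9 (12 m³), 6 m³ left
container 1: place C10 (11 m³), 0 m³ left
container 7: place C11 (29 m³), 21 m³ left
container 2: place C12 (4 m³), 1 m³ left
container 5: place C13 (7 m³), 5 m³ left
container 8: place C14 (27 m³), 23 m³ left
container 9: place C15 (32 m³), 18 m³ left
Final containers: [25,9,5,11] [45,4] [32,12] [44] [38,7] [37] [29] [27] [32].

9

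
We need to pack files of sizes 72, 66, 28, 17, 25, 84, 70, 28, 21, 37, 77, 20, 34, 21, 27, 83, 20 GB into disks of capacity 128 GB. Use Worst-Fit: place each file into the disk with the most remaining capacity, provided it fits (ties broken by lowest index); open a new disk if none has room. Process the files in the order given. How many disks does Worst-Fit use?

7

Put 72 GB in disk 1; 56 GB remain.
Put 66 GB in disk 2; 62 GB remain.
Put 28 GB in disk 2; 34 GB remain.
Put 17 GB in disk 1; 39 GB remain.
Put 25 GB in disk 1; 14 GB remain.
Put 84 GB in disk 3; 44 GB remain.
Put 70 GB in disk 4; 58 GB remain.
Put 28 GB in disk 4; 30 GB remain.
Put 21 GB in disk 3; 23 GB remain.
Put 37 GB in disk 5; 91 GB remain.
Put 77 GB in disk 5; 14 GB remain.
Put 20 GB in disk 2; 14 GB remain.
Put 34 GB in disk 6; 94 GB remain.
Put 21 GB in disk 6; 73 GB remain.
Put 27 GB in disk 6; 46 GB remain.
Put 83 GB in disk 7; 45 GB remain.
Put 20 GB in disk 6; 26 GB remain.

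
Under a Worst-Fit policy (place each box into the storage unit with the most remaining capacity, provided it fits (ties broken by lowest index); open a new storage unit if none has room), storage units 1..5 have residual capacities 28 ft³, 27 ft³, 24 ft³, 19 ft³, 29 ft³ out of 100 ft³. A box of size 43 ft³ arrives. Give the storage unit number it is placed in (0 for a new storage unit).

0

No storage unit has ≥ 43 ft³ free, so a new storage unit is opened.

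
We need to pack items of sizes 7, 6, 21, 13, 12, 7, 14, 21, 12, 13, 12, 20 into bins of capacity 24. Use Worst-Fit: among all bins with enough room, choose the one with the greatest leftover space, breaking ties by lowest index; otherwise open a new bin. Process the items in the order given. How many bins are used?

bin 1: place 7, 17 left
bin 1: place 6, 11 left
bin 2: place 21, 3 left
bin 3: place 13, 11 left
bin 4: place 12, 12 left
bin 4: place 7, 5 left
bin 5: place 14, 10 left
bin 6: place 21, 3 left
bin 7: place 12, 12 left
bin 8: place 13, 11 left
bin 7: place 12, 0 left
bin 9: place 20, 4 left
Final bins: [7,6] [21] [13] [12,7] [14] [21] [12,12] [13] [20].

9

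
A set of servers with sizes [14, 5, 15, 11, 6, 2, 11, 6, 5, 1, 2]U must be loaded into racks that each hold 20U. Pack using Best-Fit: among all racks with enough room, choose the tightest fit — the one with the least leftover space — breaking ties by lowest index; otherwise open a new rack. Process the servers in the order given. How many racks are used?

4

Put 14U in rack 1; 6U remain.
Put 5U in rack 1; 1U remain.
Put 15U in rack 2; 5U remain.
Put 11U in rack 3; 9U remain.
Put 6U in rack 3; 3U remain.
Put 2U in rack 3; 1U remain.
Put 11U in rack 4; 9U remain.
Put 6U in rack 4; 3U remain.
Put 5U in rack 2; 0U remain.
Put 1U in rack 1; 0U remain.
Put 2U in rack 4; 1U remain.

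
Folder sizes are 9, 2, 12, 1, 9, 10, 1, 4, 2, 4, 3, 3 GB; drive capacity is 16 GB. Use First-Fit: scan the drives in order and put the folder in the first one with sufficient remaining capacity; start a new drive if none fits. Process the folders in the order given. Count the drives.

4 drives

Put 9 GB in drive 1; 7 GB remain.
Put 2 GB in drive 1; 5 GB remain.
Put 12 GB in drive 2; 4 GB remain.
Put 1 GB in drive 1; 4 GB remain.
Put 9 GB in drive 3; 7 GB remain.
Put 10 GB in drive 4; 6 GB remain.
Put 1 GB in drive 1; 3 GB remain.
Put 4 GB in drive 2; 0 GB remain.
Put 2 GB in drive 1; 1 GB remain.
Put 4 GB in drive 3; 3 GB remain.
Put 3 GB in drive 3; 0 GB remain.
Put 3 GB in drive 4; 3 GB remain.
Final drives: [9,2,1,1,2] [12,4] [9,4,3] [10,3].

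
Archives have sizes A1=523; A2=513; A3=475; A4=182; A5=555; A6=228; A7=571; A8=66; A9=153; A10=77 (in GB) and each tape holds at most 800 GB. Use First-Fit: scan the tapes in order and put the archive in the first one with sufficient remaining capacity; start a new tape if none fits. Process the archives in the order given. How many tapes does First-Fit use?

Put A1 (523 GB) in tape 1; 277 GB remain.
Put A2 (513 GB) in tape 2; 287 GB remain.
Put A3 (475 GB) in tape 3; 325 GB remain.
Put A4 (182 GB) in tape 1; 95 GB remain.
Put A5 (555 GB) in tape 4; 245 GB remain.
Put A6 (228 GB) in tape 2; 59 GB remain.
Put A7 (571 GB) in tape 5; 229 GB remain.
Put A8 (66 GB) in tape 1; 29 GB remain.
Put A9 (153 GB) in tape 3; 172 GB remain.
Put A10 (77 GB) in tape 3; 95 GB remain.

5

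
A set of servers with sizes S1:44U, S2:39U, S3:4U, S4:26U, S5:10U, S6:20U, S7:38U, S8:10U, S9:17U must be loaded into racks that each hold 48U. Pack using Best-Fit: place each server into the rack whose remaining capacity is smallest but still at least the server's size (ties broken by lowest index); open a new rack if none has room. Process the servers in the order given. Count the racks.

5 racks

rack 1: place S1 (44U), 4U left
rack 2: place S2 (39U), 9U left
rack 1: place S3 (4U), 0U left
rack 3: place S4 (26U), 22U left
rack 3: place S5 (10U), 12U left
rack 4: place S6 (20U), 28U left
rack 5: place S7 (38U), 10U left
rack 5: place S8 (10U), 0U left
rack 4: place S9 (17U), 11U left
Final racks: [44,4] [39] [26,10] [20,17] [38,10].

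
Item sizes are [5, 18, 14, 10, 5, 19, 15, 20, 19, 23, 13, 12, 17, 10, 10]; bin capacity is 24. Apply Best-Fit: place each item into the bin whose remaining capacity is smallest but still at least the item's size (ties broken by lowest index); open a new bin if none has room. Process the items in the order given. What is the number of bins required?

10

5 → bin 1 (remaining 19)
18 → bin 1 (remaining 1)
14 → bin 2 (remaining 10)
10 → bin 2 (remaining 0)
5 → bin 3 (remaining 19)
19 → bin 3 (remaining 0)
15 → bin 4 (remaining 9)
20 → bin 5 (remaining 4)
19 → bin 6 (remaining 5)
23 → bin 7 (remaining 1)
13 → bin 8 (remaining 11)
12 → bin 9 (remaining 12)
17 → bin 10 (remaining 7)
10 → bin 8 (remaining 1)
10 → bin 9 (remaining 2)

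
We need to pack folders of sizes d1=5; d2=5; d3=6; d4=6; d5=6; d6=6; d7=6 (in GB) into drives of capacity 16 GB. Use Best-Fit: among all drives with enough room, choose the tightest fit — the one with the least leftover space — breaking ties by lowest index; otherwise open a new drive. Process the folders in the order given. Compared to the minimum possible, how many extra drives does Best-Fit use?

Best-Fit: [5,5,6] [6,6] [6,6] → 3 drives.
Total size 40 GB; any packing needs at least ⌈40/16⌉ = 3 drives.
So 3 is already optimal.

0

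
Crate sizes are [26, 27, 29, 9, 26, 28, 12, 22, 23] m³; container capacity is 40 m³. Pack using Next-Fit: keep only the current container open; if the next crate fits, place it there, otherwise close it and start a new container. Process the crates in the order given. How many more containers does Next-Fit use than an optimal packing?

Next-Fit: [26] [27] [29,9] [26] [28,12] [22] [23] → 7 containers.
7 crates exceed 20 m³ (half the capacity), and no two of those can share a container, so at least 7 containers are needed.
So 7 is already optimal.

0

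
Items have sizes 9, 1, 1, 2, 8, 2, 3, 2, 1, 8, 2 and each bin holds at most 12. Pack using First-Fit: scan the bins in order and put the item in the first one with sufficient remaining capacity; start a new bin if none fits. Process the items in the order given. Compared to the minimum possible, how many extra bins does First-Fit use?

First-Fit: [9,1,1,1] [2,8,2] [3,2,2] [8] → 4 bins.
Total size 39; any packing needs at least ⌈39/12⌉ = 4 bins.
So 4 is already optimal.

0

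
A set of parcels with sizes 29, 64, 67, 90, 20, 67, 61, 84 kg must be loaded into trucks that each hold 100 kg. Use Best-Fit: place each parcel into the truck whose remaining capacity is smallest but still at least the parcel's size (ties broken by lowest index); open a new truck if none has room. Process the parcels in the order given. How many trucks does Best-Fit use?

truck 1: place 29 kg, 71 kg left
truck 1: place 64 kg, 7 kg left
truck 2: place 67 kg, 33 kg left
truck 3: place 90 kg, 10 kg left
truck 2: place 20 kg, 13 kg left
truck 4: place 67 kg, 33 kg left
truck 5: place 61 kg, 39 kg left
truck 6: place 84 kg, 16 kg left
Final trucks: [29,64] [67,20] [90] [67] [61] [84].

6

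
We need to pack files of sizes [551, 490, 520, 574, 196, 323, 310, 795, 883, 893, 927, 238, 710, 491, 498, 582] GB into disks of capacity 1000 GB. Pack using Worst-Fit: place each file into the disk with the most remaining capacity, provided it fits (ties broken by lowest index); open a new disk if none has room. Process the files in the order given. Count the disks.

11

551 GB → disk 1 (remaining 449 GB)
490 GB → disk 2 (remaining 510 GB)
520 GB → disk 3 (remaining 480 GB)
574 GB → disk 4 (remaining 426 GB)
196 GB → disk 2 (remaining 314 GB)
323 GB → disk 3 (remaining 157 GB)
310 GB → disk 1 (remaining 139 GB)
795 GB → disk 5 (remaining 205 GB)
883 GB → disk 6 (remaining 117 GB)
893 GB → disk 7 (remaining 107 GB)
927 GB → disk 8 (remaining 73 GB)
238 GB → disk 4 (remaining 188 GB)
710 GB → disk 9 (remaining 290 GB)
491 GB → disk 10 (remaining 509 GB)
498 GB → disk 10 (remaining 11 GB)
582 GB → disk 11 (remaining 418 GB)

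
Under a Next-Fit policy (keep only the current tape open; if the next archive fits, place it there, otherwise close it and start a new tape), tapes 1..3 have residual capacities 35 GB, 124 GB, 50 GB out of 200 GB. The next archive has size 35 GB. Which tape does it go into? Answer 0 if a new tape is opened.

3

Next-Fit only looks at tape 3, which has 50 GB free.
35 GB fits there.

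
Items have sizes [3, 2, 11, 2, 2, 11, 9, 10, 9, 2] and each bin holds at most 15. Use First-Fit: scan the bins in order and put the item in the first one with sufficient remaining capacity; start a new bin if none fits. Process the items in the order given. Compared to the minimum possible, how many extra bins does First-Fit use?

First-Fit: [3,2,2,2,2] [11] [11] [9] [10] [9] → 6 bins.
Total size 61; any packing needs at least ⌈61/15⌉ = 5 bins.
An optimal packing achieves that bound: [11,3] [11,2,2] [10,2,2] [9] [9] → 5 bins.
Excess: 6 − 5 = 1.

1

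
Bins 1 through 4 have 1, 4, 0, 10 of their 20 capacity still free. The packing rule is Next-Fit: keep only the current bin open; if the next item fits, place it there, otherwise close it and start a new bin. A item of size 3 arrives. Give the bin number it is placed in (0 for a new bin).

Next-Fit only looks at bin 4, which has 10 free.
3 fits there.

4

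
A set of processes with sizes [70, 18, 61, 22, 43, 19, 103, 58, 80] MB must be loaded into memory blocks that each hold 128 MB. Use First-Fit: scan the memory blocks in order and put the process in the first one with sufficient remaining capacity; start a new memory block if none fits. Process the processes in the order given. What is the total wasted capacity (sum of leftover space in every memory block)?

166

Put 70 MB in memory block 1; 58 MB remain.
Put 18 MB in memory block 1; 40 MB remain.
Put 61 MB in memory block 2; 67 MB remain.
Put 22 MB in memory block 1; 18 MB remain.
Put 43 MB in memory block 2; 24 MB remain.
Put 19 MB in memory block 2; 5 MB remain.
Put 103 MB in memory block 3; 25 MB remain.
Put 58 MB in memory block 4; 70 MB remain.
Put 80 MB in memory block 5; 48 MB remain.
5 memory blocks × 128 MB = 640 MB; used 474 MB; unused 166 MB.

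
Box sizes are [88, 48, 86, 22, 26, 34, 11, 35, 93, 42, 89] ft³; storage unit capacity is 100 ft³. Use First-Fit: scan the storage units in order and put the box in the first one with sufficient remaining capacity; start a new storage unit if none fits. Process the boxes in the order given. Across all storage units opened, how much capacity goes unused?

storage unit 1: place 88 ft³, 12 ft³ left
storage unit 2: place 48 ft³, 52 ft³ left
storage unit 3: place 86 ft³, 14 ft³ left
storage unit 2: place 22 ft³, 30 ft³ left
storage unit 2: place 26 ft³, 4 ft³ left
storage unit 4: place 34 ft³, 66 ft³ left
storage unit 1: place 11 ft³, 1 ft³ left
storage unit 4: place 35 ft³, 31 ft³ left
storage unit 5: place 93 ft³, 7 ft³ left
storage unit 6: place 42 ft³, 58 ft³ left
storage unit 7: place 89 ft³, 11 ft³ left
7 storage units × 100 ft³ = 700 ft³; used 574 ft³; unused 126 ft³.

126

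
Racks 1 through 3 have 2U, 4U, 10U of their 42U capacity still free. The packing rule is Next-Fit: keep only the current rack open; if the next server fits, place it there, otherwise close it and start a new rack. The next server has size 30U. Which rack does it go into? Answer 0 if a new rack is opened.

Next-Fit only looks at rack 3, which has 10U free.
30U does not fit, so a new rack is opened.

0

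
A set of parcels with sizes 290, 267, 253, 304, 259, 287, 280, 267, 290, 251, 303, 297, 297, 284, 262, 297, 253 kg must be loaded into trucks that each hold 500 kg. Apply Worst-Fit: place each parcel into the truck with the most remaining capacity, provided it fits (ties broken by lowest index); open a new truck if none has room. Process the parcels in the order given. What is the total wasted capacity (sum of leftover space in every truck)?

3759

290 kg → truck 1 (remaining 210 kg)
267 kg → truck 2 (remaining 233 kg)
253 kg → truck 3 (remaining 247 kg)
304 kg → truck 4 (remaining 196 kg)
259 kg → truck 5 (remaining 241 kg)
287 kg → truck 6 (remaining 213 kg)
280 kg → truck 7 (remaining 220 kg)
267 kg → truck 8 (remaining 233 kg)
290 kg → truck 9 (remaining 210 kg)
251 kg → truck 10 (remaining 249 kg)
303 kg → truck 11 (remaining 197 kg)
297 kg → truck 12 (remaining 203 kg)
297 kg → truck 13 (remaining 203 kg)
284 kg → truck 14 (remaining 216 kg)
262 kg → truck 15 (remaining 238 kg)
297 kg → truck 16 (remaining 203 kg)
253 kg → truck 17 (remaining 247 kg)
17 trucks × 500 kg = 8500 kg; used 4741 kg; unused 3759 kg.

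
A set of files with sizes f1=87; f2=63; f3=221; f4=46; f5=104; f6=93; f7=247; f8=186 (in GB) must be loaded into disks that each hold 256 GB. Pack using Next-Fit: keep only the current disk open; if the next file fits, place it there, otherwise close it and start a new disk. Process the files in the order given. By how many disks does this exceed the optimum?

0

Next-Fit: [87,63] [221] [46,104,93] [247] [186] → 5 disks.
Total size 1047 GB; any packing needs at least ⌈1047/256⌉ = 5 disks.
So 5 is already optimal.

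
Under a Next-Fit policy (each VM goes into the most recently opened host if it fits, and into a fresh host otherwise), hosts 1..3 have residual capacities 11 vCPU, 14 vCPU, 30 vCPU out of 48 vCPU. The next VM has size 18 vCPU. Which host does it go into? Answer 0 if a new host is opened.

Next-Fit only looks at host 3, which has 30 vCPU free.
18 vCPU fits there.

3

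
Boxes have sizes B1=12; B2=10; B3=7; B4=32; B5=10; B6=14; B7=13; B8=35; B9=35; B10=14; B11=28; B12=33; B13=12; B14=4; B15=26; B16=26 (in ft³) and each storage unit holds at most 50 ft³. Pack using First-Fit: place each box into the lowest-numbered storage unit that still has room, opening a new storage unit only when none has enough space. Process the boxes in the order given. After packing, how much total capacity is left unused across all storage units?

Put B1 (12 ft³) in storage unit 1; 38 ft³ remain.
Put B2 (10 ft³) in storage unit 1; 28 ft³ remain.
Put B3 (7 ft³) in storage unit 1; 21 ft³ remain.
Put B4 (32 ft³) in storage unit 2; 18 ft³ remain.
Put B5 (10 ft³) in storage unit 1; 11 ft³ remain.
Put B6 (14 ft³) in storage unit 2; 4 ft³ remain.
Put B7 (13 ft³) in storage unit 3; 37 ft³ remain.
Put B8 (35 ft³) in storage unit 3; 2 ft³ remain.
Put B9 (35 ft³) in storage unit 4; 15 ft³ remain.
Put B10 (14 ft³) in storage unit 4; 1 ft³ remain.
Put B11 (28 ft³) in storage unit 5; 22 ft³ remain.
Put B12 (33 ft³) in storage unit 6; 17 ft³ remain.
Put B13 (12 ft³) in storage unit 5; 10 ft³ remain.
Put B14 (4 ft³) in storage unit 1; 7 ft³ remain.
Put B15 (26 ft³) in storage unit 7; 24 ft³ remain.
Put B16 (26 ft³) in storage unit 8; 24 ft³ remain.
8 storage units × 50 ft³ = 400 ft³; used 311 ft³; unused 89 ft³.

89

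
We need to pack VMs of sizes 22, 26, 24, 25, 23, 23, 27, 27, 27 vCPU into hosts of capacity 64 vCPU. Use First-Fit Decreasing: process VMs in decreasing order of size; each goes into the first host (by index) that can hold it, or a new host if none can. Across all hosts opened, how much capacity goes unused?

Sorted descending: 27, 27, 27, 26, 25, 24, 23, 23, 22.
27 vCPU → host 1 (remaining 37 vCPU)
27 vCPU → host 1 (remaining 10 vCPU)
27 vCPU → host 2 (remaining 37 vCPU)
26 vCPU → host 2 (remaining 11 vCPU)
25 vCPU → host 3 (remaining 39 vCPU)
24 vCPU → host 3 (remaining 15 vCPU)
23 vCPU → host 4 (remaining 41 vCPU)
23 vCPU → host 4 (remaining 18 vCPU)
22 vCPU → host 5 (remaining 42 vCPU)
5 hosts × 64 vCPU = 320 vCPU; used 224 vCPU; unused 96 vCPU.

96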